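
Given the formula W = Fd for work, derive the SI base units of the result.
Units of each symbol in W = Fd:
  F (force): kg·m/s²
  d (displacement): m

Multiplying the contributions: [kg·m/s²] · [m]
Adding exponents of each base unit: kg: 1, m: 2, s: -2
SI base units of work: kg·m²/s²

Answer: kg·m²/s²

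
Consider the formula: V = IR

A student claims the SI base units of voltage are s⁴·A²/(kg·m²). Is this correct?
Units of each symbol in V = IR:
  I (current): A
  R (resistance, in ohms): kg·m²/(s³·A²)

Multiplying the contributions: [A] · [kg·m²/(s³·A²)]
Adding exponents of each base unit: kg: 1, m: 2, s: -3, A: -1
SI base units of voltage: kg·m²/(s³·A)

The claimed units s⁴·A²/(kg·m²) (exponents kg: -1, m: -2, s: 4, A: 2) do not match the derived units kg·m²/(s³·A) (exponents kg: 1, m: 2, s: -3, A: -1), so the claim is incorrect.

Answer: No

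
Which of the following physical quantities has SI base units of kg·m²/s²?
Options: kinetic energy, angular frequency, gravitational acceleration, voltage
Checking the SI base units of each option:
  kinetic energy (E = ½mv²): kg·m²/s²  ✓ matches
  angular frequency (ω = 2πf): 1/s  ✗
  gravitational acceleration (g = GM/r²): m/s²  ✗
  voltage (V = IR): kg·m²/(s³·A)  ✗

Only kinetic energy has units kg·m²/s².

Answer: kinetic energy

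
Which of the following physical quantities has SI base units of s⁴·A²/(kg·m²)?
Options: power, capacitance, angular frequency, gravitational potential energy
Checking the SI base units of each option:
  power (P = W/t): kg·m²/s³  ✗
  capacitance (C = Q/V): s⁴·A²/(kg·m²)  ✓ matches
  angular frequency (ω = 2πf): 1/s  ✗
  gravitational potential energy (U = -GMm/r): kg·m²/s²  ✗

Only capacitance has units s⁴·A²/(kg·m²).

Answer: capacitance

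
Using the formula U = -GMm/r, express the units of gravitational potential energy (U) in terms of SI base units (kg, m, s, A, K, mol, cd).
Units of each symbol in U = -GMm/r:
  G (gravitational constant): m³/(kg·s²)
  M (mass): kg
  m (mass): kg
  r (distance): m  → in the denominator, contributes 1/m
  The minus sign does not affect the units.

Multiplying the contributions: [m³/(kg·s²)] · [kg] · [kg] · [1/m]
Adding exponents of each base unit: kg: 1, m: 2, s: -2
SI base units of gravitational potential energy: kg·m²/s²

Answer: kg·m²/s²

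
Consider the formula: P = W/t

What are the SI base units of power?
Units of each symbol in P = W/t:
  W (work): kg·m²/s²
  t (time): s  → in the denominator, contributes 1/s

Multiplying the contributions: [kg·m²/s²] · [1/s]
Adding exponents of each base unit: kg: 1, m: 2, s: -3
SI base units of power: kg·m²/s³

Answer: kg·m²/s³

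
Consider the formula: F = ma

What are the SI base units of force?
Units of each symbol in F = ma:
  m (mass): kg
  a (acceleration): m/s²

Multiplying the contributions: [kg] · [m/s²]
Adding exponents of each base unit: kg: 1, m: 1, s: -2
SI base units of force: kg·m/s²

Answer: kg·m/s²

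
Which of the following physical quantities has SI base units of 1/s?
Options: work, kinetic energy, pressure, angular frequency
Checking the SI base units of each option:
  work (W = Fd): kg·m²/s²  ✗
  kinetic energy (E = ½mv²): kg·m²/s²  ✗
  pressure (P = F/A): kg/(m·s²)  ✗
  angular frequency (ω = 2πf): 1/s  ✓ matches

Only angular frequency has units 1/s.

Answer: angular frequency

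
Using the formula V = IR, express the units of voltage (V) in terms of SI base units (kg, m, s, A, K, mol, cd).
Units of each symbol in V = IR:
  I (current): A
  R (resistance, in ohms): kg·m²/(s³·A²)

Multiplying the contributions: [A] · [kg·m²/(s³·A²)]
Adding exponents of each base unit: kg: 1, m: 2, s: -3, A: -1
SI base units of voltage: kg·m²/(s³·A)

Answer: kg·m²/(s³·A)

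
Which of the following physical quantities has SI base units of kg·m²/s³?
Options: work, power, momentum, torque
Checking the SI base units of each option:
  work (W = Fd): kg·m²/s²  ✗
  power (P = W/t): kg·m²/s³  ✓ matches
  momentum (p = mv): kg·m/s  ✗
  torque (τ = Fr): kg·m²/s²  ✗

Only power has units kg·m²/s³.

Answer: power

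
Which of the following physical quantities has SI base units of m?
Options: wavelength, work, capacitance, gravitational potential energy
Checking the SI base units of each option:
  wavelength (λ = v/f): m  ✓ matches
  work (W = Fd): kg·m²/s²  ✗
  capacitance (C = Q/V): s⁴·A²/(kg·m²)  ✗
  gravitational potential energy (U = -GMm/r): kg·m²/s²  ✗

Only wavelength has units m.

Answer: wavelength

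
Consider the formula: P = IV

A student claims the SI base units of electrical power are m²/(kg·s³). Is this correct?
Units of each symbol in P = IV:
  I (current): A
  V (voltage, in volts): kg·m²/(s³·A)

Multiplying the contributions: [A] · [kg·m²/(s³·A)]
Adding exponents of each base unit: kg: 1, m: 2, s: -3
SI base units of electrical power: kg·m²/s³

The claimed units m²/(kg·s³) (exponents kg: -1, m: 2, s: -3) do not match the derived units kg·m²/s³ (exponents kg: 1, m: 2, s: -3), so the claim is incorrect.

Answer: No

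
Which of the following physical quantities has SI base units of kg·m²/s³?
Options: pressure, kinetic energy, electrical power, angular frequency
Checking the SI base units of each option:
  pressure (P = F/A): kg/(m·s²)  ✗
  kinetic energy (E = ½mv²): kg·m²/s²  ✗
  electrical power (P = IV): kg·m²/s³  ✓ matches
  angular frequency (ω = 2πf): 1/s  ✗

Only electrical power has units kg·m²/s³.

Answer: electrical power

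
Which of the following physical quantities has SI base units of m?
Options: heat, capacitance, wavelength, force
Checking the SI base units of each option:
  heat (Q = mcΔT): kg·m²/s²  ✗
  capacitance (C = Q/V): s⁴·A²/(kg·m²)  ✗
  wavelength (λ = v/f): m  ✓ matches
  force (F = ma): kg·m/s²  ✗

Only wavelength has units m.

Answer: wavelength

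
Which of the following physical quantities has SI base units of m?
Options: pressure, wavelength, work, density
Checking the SI base units of each option:
  pressure (P = F/A): kg/(m·s²)  ✗
  wavelength (λ = v/f): m  ✓ matches
  work (W = Fd): kg·m²/s²  ✗
  density (ρ = m/V): kg/m³  ✗

Only wavelength has units m.

Answer: wavelength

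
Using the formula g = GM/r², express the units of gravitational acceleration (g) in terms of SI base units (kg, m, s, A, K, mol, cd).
Units of each symbol in g = GM/r²:
  G (gravitational constant): m³/(kg·s²)
  M (mass): kg
  r (distance): m  → to the power 2 in the denominator, contributes 1/m²

Multiplying the contributions: [m³/(kg·s²)] · [kg] · [1/m²]
Adding exponents of each base unit: m: 1, s: -2
SI base units of gravitational acceleration: m/s²

Answer: m/s²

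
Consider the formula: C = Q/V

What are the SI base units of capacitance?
Units of each symbol in C = Q/V:
  Q (charge, in coulombs): s·A
  V (voltage, in volts): kg·m²/(s³·A)  → in the denominator, contributes s³·A/(kg·m²)

Multiplying the contributions: [s·A] · [s³·A/(kg·m²)]
Adding exponents of each base unit: kg: -1, m: -2, s: 4, A: 2
SI base units of capacitance: s⁴·A²/(kg·m²)

Answer: s⁴·A²/(kg·m²)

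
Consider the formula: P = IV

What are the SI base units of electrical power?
Units of each symbol in P = IV:
  I (current): A
  V (voltage, in volts): kg·m²/(s³·A)

Multiplying the contributions: [A] · [kg·m²/(s³·A)]
Adding exponents of each base unit: kg: 1, m: 2, s: -3
SI base units of electrical power: kg·m²/s³

Answer: kg·m²/s³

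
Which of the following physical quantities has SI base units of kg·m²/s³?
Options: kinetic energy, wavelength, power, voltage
Checking the SI base units of each option:
  kinetic energy (E = ½mv²): kg·m²/s²  ✗
  wavelength (λ = v/f): m  ✗
  power (P = W/t): kg·m²/s³  ✓ matches
  voltage (V = IR): kg·m²/(s³·A)  ✗

Only power has units kg·m²/s³.

Answer: power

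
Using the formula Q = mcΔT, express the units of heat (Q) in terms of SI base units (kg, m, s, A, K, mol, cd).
Units of each symbol in Q = mcΔT:
  m (mass): kg
  c (specific heat capacity, in J/(kg·K)): m²/(s²·K)
  ΔT (temperature change): K

Multiplying the contributions: [kg] · [m²/(s²·K)] · [K]
Adding exponents of each base unit: kg: 1, m: 2, s: -2
SI base units of heat: kg·m²/s²

Answer: kg·m²/s²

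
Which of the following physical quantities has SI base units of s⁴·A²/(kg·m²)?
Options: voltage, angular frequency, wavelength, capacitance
Checking the SI base units of each option:
  voltage (V = IR): kg·m²/(s³·A)  ✗
  angular frequency (ω = 2πf): 1/s  ✗
  wavelength (λ = v/f): m  ✗
  capacitance (C = Q/V): s⁴·A²/(kg·m²)  ✓ matches

Only capacitance has units s⁴·A²/(kg·m²).

Answer: capacitance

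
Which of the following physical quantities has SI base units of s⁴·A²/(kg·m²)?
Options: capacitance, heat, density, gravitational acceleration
Checking the SI base units of each option:
  capacitance (C = Q/V): s⁴·A²/(kg·m²)  ✓ matches
  heat (Q = mcΔT): kg·m²/s²  ✗
  density (ρ = m/V): kg/m³  ✗
  gravitational acceleration (g = GM/r²): m/s²  ✗

Only capacitance has units s⁴·A²/(kg·m²).

Answer: capacitance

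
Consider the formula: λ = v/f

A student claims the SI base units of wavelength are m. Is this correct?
Units of each symbol in λ = v/f:
  v (wave speed): m/s
  f (frequency): 1/s  → in the denominator, contributes s

Multiplying the contributions: [m/s] · [s]
Adding exponents of each base unit: m: 1
SI base units of wavelength: m

The claimed units m match the derived units, so the claim is correct.

Answer: Yes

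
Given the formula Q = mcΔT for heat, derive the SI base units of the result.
Units of each symbol in Q = mcΔT:
  m (mass): kg
  c (specific heat capacity, in J/(kg·K)): m²/(s²·K)
  ΔT (temperature change): K

Multiplying the contributions: [kg] · [m²/(s²·K)] · [K]
Adding exponents of each base unit: kg: 1, m: 2, s: -2
SI base units of heat: kg·m²/s²

Answer: kg·m²/s²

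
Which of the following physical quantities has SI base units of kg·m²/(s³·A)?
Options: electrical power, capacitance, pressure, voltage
Checking the SI base units of each option:
  electrical power (P = IV): kg·m²/s³  ✗
  capacitance (C = Q/V): s⁴·A²/(kg·m²)  ✗
  pressure (P = F/A): kg/(m·s²)  ✗
  voltage (V = IR): kg·m²/(s³·A)  ✓ matches

Only voltage has units kg·m²/(s³·A).

Answer: voltage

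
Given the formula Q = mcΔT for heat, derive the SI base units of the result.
Units of each symbol in Q = mcΔT:
  m (mass): kg
  c (specific heat capacity, in J/(kg·K)): m²/(s²·K)
  ΔT (temperature change): K

Multiplying the contributions: [kg] · [m²/(s²·K)] · [K]
Adding exponents of each base unit: kg: 1, m: 2, s: -2
SI base units of heat: kg·m²/s²

Answer: kg·m²/s²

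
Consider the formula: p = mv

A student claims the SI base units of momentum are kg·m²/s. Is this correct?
Units of each symbol in p = mv:
  m (mass): kg
  v (velocity): m/s

Multiplying the contributions: [kg] · [m/s]
Adding exponents of each base unit: kg: 1, m: 1, s: -1
SI base units of momentum: kg·m/s

The claimed units kg·m²/s (exponents kg: 1, m: 2, s: -1) do not match the derived units kg·m/s (exponents kg: 1, m: 1, s: -1), so the claim is incorrect.

Answer: No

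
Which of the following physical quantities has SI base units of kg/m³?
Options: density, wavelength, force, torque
Checking the SI base units of each option:
  density (ρ = m/V): kg/m³  ✓ matches
  wavelength (λ = v/f): m  ✗
  force (F = ma): kg·m/s²  ✗
  torque (τ = Fr): kg·m²/s²  ✗

Only density has units kg/m³.

Answer: density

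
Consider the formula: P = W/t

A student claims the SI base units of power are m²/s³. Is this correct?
Units of each symbol in P = W/t:
  W (work): kg·m²/s²
  t (time): s  → in the denominator, contributes 1/s

Multiplying the contributions: [kg·m²/s²] · [1/s]
Adding exponents of each base unit: kg: 1, m: 2, s: -3
SI base units of power: kg·m²/s³

The claimed units m²/s³ (exponents m: 2, s: -3) do not match the derived units kg·m²/s³ (exponents kg: 1, m: 2, s: -3), so the claim is incorrect.

Answer: No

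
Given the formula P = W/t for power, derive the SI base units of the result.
Units of each symbol in P = W/t:
  W (work): kg·m²/s²
  t (time): s  → in the denominator, contributes 1/s

Multiplying the contributions: [kg·m²/s²] · [1/s]
Adding exponents of each base unit: kg: 1, m: 2, s: -3
SI base units of power: kg·m²/s³

Answer: kg·m²/s³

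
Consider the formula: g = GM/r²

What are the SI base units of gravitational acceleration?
Units of each symbol in g = GM/r²:
  G (gravitational constant): m³/(kg·s²)
  M (mass): kg
  r (distance): m  → to the power 2 in the denominator, contributes 1/m²

Multiplying the contributions: [m³/(kg·s²)] · [kg] · [1/m²]
Adding exponents of each base unit: m: 1, s: -2
SI base units of gravitational acceleration: m/s²

Answer: m/s²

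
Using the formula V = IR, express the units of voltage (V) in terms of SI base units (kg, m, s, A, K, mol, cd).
Units of each symbol in V = IR:
  I (current): A
  R (resistance, in ohms): kg·m²/(s³·A²)

Multiplying the contributions: [A] · [kg·m²/(s³·A²)]
Adding exponents of each base unit: kg: 1, m: 2, s: -3, A: -1
SI base units of voltage: kg·m²/(s³·A)

Answer: kg·m²/(s³·A)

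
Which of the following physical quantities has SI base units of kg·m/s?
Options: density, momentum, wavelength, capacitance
Checking the SI base units of each option:
  density (ρ = m/V): kg/m³  ✗
  momentum (p = mv): kg·m/s  ✓ matches
  wavelength (λ = v/f): m  ✗
  capacitance (C = Q/V): s⁴·A²/(kg·m²)  ✗

Only momentum has units kg·m/s.

Answer: momentum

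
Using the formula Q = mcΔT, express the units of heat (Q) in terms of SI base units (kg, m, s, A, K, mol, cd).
Units of each symbol in Q = mcΔT:
  m (mass): kg
  c (specific heat capacity, in J/(kg·K)): m²/(s²·K)
  ΔT (temperature change): K

Multiplying the contributions: [kg] · [m²/(s²·K)] · [K]
Adding exponents of each base unit: kg: 1, m: 2, s: -2
SI base units of heat: kg·m²/s²

Answer: kg·m²/s²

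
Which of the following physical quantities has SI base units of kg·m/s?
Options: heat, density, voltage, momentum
Checking the SI base units of each option:
  heat (Q = mcΔT): kg·m²/s²  ✗
  density (ρ = m/V): kg/m³  ✗
  voltage (V = IR): kg·m²/(s³·A)  ✗
  momentum (p = mv): kg·m/s  ✓ matches

Only momentum has units kg·m/s.

Answer: momentum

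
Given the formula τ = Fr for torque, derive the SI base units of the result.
Units of each symbol in τ = Fr:
  F (force): kg·m/s²
  r (lever arm): m

Multiplying the contributions: [kg·m/s²] · [m]
Adding exponents of each base unit: kg: 1, m: 2, s: -2
SI base units of torque: kg·m²/s²

Answer: kg·m²/s²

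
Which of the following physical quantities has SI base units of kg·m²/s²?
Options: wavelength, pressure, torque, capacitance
Checking the SI base units of each option:
  wavelength (λ = v/f): m  ✗
  pressure (P = F/A): kg/(m·s²)  ✗
  torque (τ = Fr): kg·m²/s²  ✓ matches
  capacitance (C = Q/V): s⁴·A²/(kg·m²)  ✗

Only torque has units kg·m²/s².

Answer: torque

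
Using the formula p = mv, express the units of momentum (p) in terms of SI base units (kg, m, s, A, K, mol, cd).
Units of each symbol in p = mv:
  m (mass): kg
  v (velocity): m/s

Multiplying the contributions: [kg] · [m/s]
Adding exponents of each base unit: kg: 1, m: 1, s: -1
SI base units of momentum: kg·m/s

Answer: kg·m/s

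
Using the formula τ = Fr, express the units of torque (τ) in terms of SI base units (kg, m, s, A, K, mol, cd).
Units of each symbol in τ = Fr:
  F (force): kg·m/s²
  r (lever arm): m

Multiplying the contributions: [kg·m/s²] · [m]
Adding exponents of each base unit: kg: 1, m: 2, s: -2
SI base units of torque: kg·m²/s²

Answer: kg·m²/s²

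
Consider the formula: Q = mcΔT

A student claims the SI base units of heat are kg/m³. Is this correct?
Units of each symbol in Q = mcΔT:
  m (mass): kg
  c (specific heat capacity, in J/(kg·K)): m²/(s²·K)
  ΔT (temperature change): K

Multiplying the contributions: [kg] · [m²/(s²·K)] · [K]
Adding exponents of each base unit: kg: 1, m: 2, s: -2
SI base units of heat: kg·m²/s²

The claimed units kg/m³ (exponents kg: 1, m: -3) do not match the derived units kg·m²/s² (exponents kg: 1, m: 2, s: -2), so the claim is incorrect.

Answer: No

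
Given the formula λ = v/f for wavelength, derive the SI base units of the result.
Units of each symbol in λ = v/f:
  v (wave speed): m/s
  f (frequency): 1/s  → in the denominator, contributes s

Multiplying the contributions: [m/s] · [s]
Adding exponents of each base unit: m: 1
SI base units of wavelength: m

Answer: m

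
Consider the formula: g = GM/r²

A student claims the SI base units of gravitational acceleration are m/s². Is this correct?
Units of each symbol in g = GM/r²:
  G (gravitational constant): m³/(kg·s²)
  M (mass): kg
  r (distance): m  → to the power 2 in the denominator, contributes 1/m²

Multiplying the contributions: [m³/(kg·s²)] · [kg] · [1/m²]
Adding exponents of each base unit: m: 1, s: -2
SI base units of gravitational acceleration: m/s²

The claimed units m/s² match the derived units, so the claim is correct.

Answer: Yes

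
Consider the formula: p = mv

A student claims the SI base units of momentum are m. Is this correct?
Units of each symbol in p = mv:
  m (mass): kg
  v (velocity): m/s

Multiplying the contributions: [kg] · [m/s]
Adding exponents of each base unit: kg: 1, m: 1, s: -1
SI base units of momentum: kg·m/s

The claimed units m (exponents m: 1) do not match the derived units kg·m/s (exponents kg: 1, m: 1, s: -1), so the claim is incorrect.

Answer: No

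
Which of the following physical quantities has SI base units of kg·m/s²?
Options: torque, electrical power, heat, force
Checking the SI base units of each option:
  torque (τ = Fr): kg·m²/s²  ✗
  electrical power (P = IV): kg·m²/s³  ✗
  heat (Q = mcΔT): kg·m²/s²  ✗
  force (F = ma): kg·m/s²  ✓ matches

Only force has units kg·m/s².

Answer: force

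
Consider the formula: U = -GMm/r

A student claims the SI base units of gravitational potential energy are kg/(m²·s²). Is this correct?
Units of each symbol in U = -GMm/r:
  G (gravitational constant): m³/(kg·s²)
  M (mass): kg
  m (mass): kg
  r (distance): m  → in the denominator, contributes 1/m
  The minus sign does not affect the units.

Multiplying the contributions: [m³/(kg·s²)] · [kg] · [kg] · [1/m]
Adding exponents of each base unit: kg: 1, m: 2, s: -2
SI base units of gravitational potential energy: kg·m²/s²

The claimed units kg/(m²·s²) (exponents kg: 1, m: -2, s: -2) do not match the derived units kg·m²/s² (exponents kg: 1, m: 2, s: -2), so the claim is incorrect.

Answer: No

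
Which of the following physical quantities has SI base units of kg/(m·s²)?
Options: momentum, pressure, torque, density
Checking the SI base units of each option:
  momentum (p = mv): kg·m/s  ✗
  pressure (P = F/A): kg/(m·s²)  ✓ matches
  torque (τ = Fr): kg·m²/s²  ✗
  density (ρ = m/V): kg/m³  ✗

Only pressure has units kg/(m·s²).

Answer: pressure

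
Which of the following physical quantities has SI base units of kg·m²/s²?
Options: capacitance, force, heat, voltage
Checking the SI base units of each option:
  capacitance (C = Q/V): s⁴·A²/(kg·m²)  ✗
  force (F = ma): kg·m/s²  ✗
  heat (Q = mcΔT): kg·m²/s²  ✓ matches
  voltage (V = IR): kg·m²/(s³·A)  ✗

Only heat has units kg·m²/s².

Answer: heat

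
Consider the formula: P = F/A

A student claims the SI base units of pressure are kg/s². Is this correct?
Units of each symbol in P = F/A:
  F (force): kg·m/s²
  A (area): m²  → in the denominator, contributes 1/m²

Multiplying the contributions: [kg·m/s²] · [1/m²]
Adding exponents of each base unit: kg: 1, m: -1, s: -2
SI base units of pressure: kg/(m·s²)

The claimed units kg/s² (exponents kg: 1, s: -2) do not match the derived units kg/(m·s²) (exponents kg: 1, m: -1, s: -2), so the claim is incorrect.

Answer: No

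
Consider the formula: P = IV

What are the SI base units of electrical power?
Units of each symbol in P = IV:
  I (current): A
  V (voltage, in volts): kg·m²/(s³·A)

Multiplying the contributions: [A] · [kg·m²/(s³·A)]
Adding exponents of each base unit: kg: 1, m: 2, s: -3
SI base units of electrical power: kg·m²/s³

Answer: kg·m²/s³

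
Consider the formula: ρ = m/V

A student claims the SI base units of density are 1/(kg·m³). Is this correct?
Units of each symbol in ρ = m/V:
  m (mass): kg
  V (volume): m³  → in the denominator, contributes 1/m³

Multiplying the contributions: [kg] · [1/m³]
Adding exponents of each base unit: kg: 1, m: -3
SI base units of density: kg/m³

The claimed units 1/(kg·m³) (exponents kg: -1, m: -3) do not match the derived units kg/m³ (exponents kg: 1, m: -3), so the claim is incorrect.

Answer: No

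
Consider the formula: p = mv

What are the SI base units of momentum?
Units of each symbol in p = mv:
  m (mass): kg
  v (velocity): m/s

Multiplying the contributions: [kg] · [m/s]
Adding exponents of each base unit: kg: 1, m: 1, s: -1
SI base units of momentum: kg·m/s

Answer: kg·m/s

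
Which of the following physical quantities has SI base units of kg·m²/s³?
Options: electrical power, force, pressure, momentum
Checking the SI base units of each option:
  electrical power (P = IV): kg·m²/s³  ✓ matches
  force (F = ma): kg·m/s²  ✗
  pressure (P = F/A): kg/(m·s²)  ✗
  momentum (p = mv): kg·m/s  ✗

Only electrical power has units kg·m²/s³.

Answer: electrical power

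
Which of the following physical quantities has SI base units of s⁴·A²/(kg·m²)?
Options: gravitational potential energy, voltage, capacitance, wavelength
Checking the SI base units of each option:
  gravitational potential energy (U = -GMm/r): kg·m²/s²  ✗
  voltage (V = IR): kg·m²/(s³·A)  ✗
  capacitance (C = Q/V): s⁴·A²/(kg·m²)  ✓ matches
  wavelength (λ = v/f): m  ✗

Only capacitance has units s⁴·A²/(kg·m²).

Answer: capacitance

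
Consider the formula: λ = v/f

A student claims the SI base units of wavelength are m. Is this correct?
Units of each symbol in λ = v/f:
  v (wave speed): m/s
  f (frequency): 1/s  → in the denominator, contributes s

Multiplying the contributions: [m/s] · [s]
Adding exponents of each base unit: m: 1
SI base units of wavelength: m

The claimed units m match the derived units, so the claim is correct.

Answer: Yes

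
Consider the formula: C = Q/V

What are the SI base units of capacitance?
Units of each symbol in C = Q/V:
  Q (charge, in coulombs): s·A
  V (voltage, in volts): kg·m²/(s³·A)  → in the denominator, contributes s³·A/(kg·m²)

Multiplying the contributions: [s·A] · [s³·A/(kg·m²)]
Adding exponents of each base unit: kg: -1, m: -2, s: 4, A: 2
SI base units of capacitance: s⁴·A²/(kg·m²)

Answer: s⁴·A²/(kg·m²)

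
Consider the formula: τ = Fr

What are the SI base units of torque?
Units of each symbol in τ = Fr:
  F (force): kg·m/s²
  r (lever arm): m

Multiplying the contributions: [kg·m/s²] · [m]
Adding exponents of each base unit: kg: 1, m: 2, s: -2
SI base units of torque: kg·m²/s²

Answer: kg·m²/s²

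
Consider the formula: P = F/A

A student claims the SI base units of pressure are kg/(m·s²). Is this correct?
Units of each symbol in P = F/A:
  F (force): kg·m/s²
  A (area): m²  → in the denominator, contributes 1/m²

Multiplying the contributions: [kg·m/s²] · [1/m²]
Adding exponents of each base unit: kg: 1, m: -1, s: -2
SI base units of pressure: kg/(m·s²)

The claimed units kg/(m·s²) match the derived units, so the claim is correct.

Answer: Yes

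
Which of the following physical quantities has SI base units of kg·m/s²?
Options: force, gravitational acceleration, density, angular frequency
Checking the SI base units of each option:
  force (F = ma): kg·m/s²  ✓ matches
  gravitational acceleration (g = GM/r²): m/s²  ✗
  density (ρ = m/V): kg/m³  ✗
  angular frequency (ω = 2πf): 1/s  ✗

Only force has units kg·m/s².

Answer: force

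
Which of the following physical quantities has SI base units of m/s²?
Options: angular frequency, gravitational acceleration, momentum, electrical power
Checking the SI base units of each option:
  angular frequency (ω = 2πf): 1/s  ✗
  gravitational acceleration (g = GM/r²): m/s²  ✓ matches
  momentum (p = mv): kg·m/s  ✗
  electrical power (P = IV): kg·m²/s³  ✗

Only gravitational acceleration has units m/s².

Answer: gravitational acceleration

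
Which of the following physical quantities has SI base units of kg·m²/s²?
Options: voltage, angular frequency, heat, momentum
Checking the SI base units of each option:
  voltage (V = IR): kg·m²/(s³·A)  ✗
  angular frequency (ω = 2πf): 1/s  ✗
  heat (Q = mcΔT): kg·m²/s²  ✓ matches
  momentum (p = mv): kg·m/s  ✗

Only heat has units kg·m²/s².

Answer: heat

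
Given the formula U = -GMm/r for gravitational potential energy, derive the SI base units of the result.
Units of each symbol in U = -GMm/r:
  G (gravitational constant): m³/(kg·s²)
  M (mass): kg
  m (mass): kg
  r (distance): m  → in the denominator, contributes 1/m
  The minus sign does not affect the units.

Multiplying the contributions: [m³/(kg·s²)] · [kg] · [kg] · [1/m]
Adding exponents of each base unit: kg: 1, m: 2, s: -2
SI base units of gravitational potential energy: kg·m²/s²

Answer: kg·m²/s²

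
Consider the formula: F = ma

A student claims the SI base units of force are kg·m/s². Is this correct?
Units of each symbol in F = ma:
  m (mass): kg
  a (acceleration): m/s²

Multiplying the contributions: [kg] · [m/s²]
Adding exponents of each base unit: kg: 1, m: 1, s: -2
SI base units of force: kg·m/s²

The claimed units kg·m/s² match the derived units, so the claim is correct.

Answer: Yes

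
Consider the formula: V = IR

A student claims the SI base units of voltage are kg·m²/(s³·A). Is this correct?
Units of each symbol in V = IR:
  I (current): A
  R (resistance, in ohms): kg·m²/(s³·A²)

Multiplying the contributions: [A] · [kg·m²/(s³·A²)]
Adding exponents of each base unit: kg: 1, m: 2, s: -3, A: -1
SI base units of voltage: kg·m²/(s³·A)

The claimed units kg·m²/(s³·A) match the derived units, so the claim is correct.

Answer: Yes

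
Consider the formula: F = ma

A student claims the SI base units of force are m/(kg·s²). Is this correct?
Units of each symbol in F = ma:
  m (mass): kg
  a (acceleration): m/s²

Multiplying the contributions: [kg] · [m/s²]
Adding exponents of each base unit: kg: 1, m: 1, s: -2
SI base units of force: kg·m/s²

The claimed units m/(kg·s²) (exponents kg: -1, m: 1, s: -2) do not match the derived units kg·m/s² (exponents kg: 1, m: 1, s: -2), so the claim is incorrect.

Answer: No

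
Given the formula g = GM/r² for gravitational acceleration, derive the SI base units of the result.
Units of each symbol in g = GM/r²:
  G (gravitational constant): m³/(kg·s²)
  M (mass): kg
  r (distance): m  → to the power 2 in the denominator, contributes 1/m²

Multiplying the contributions: [m³/(kg·s²)] · [kg] · [1/m²]
Adding exponents of each base unit: m: 1, s: -2
SI base units of gravitational acceleration: m/s²

Answer: m/s²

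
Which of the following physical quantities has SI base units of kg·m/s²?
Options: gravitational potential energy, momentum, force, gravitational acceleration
Checking the SI base units of each option:
  gravitational potential energy (U = -GMm/r): kg·m²/s²  ✗
  momentum (p = mv): kg·m/s  ✗
  force (F = ma): kg·m/s²  ✓ matches
  gravitational acceleration (g = GM/r²): m/s²  ✗

Only force has units kg·m/s².

Answer: force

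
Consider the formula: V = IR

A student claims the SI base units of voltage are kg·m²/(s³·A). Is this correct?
Units of each symbol in V = IR:
  I (current): A
  R (resistance, in ohms): kg·m²/(s³·A²)

Multiplying the contributions: [A] · [kg·m²/(s³·A²)]
Adding exponents of each base unit: kg: 1, m: 2, s: -3, A: -1
SI base units of voltage: kg·m²/(s³·A)

The claimed units kg·m²/(s³·A) match the derived units, so the claim is correct.

Answer: Yes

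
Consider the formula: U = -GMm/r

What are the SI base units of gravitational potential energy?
Units of each symbol in U = -GMm/r:
  G (gravitational constant): m³/(kg·s²)
  M (mass): kg
  m (mass): kg
  r (distance): m  → in the denominator, contributes 1/m
  The minus sign does not affect the units.

Multiplying the contributions: [m³/(kg·s²)] · [kg] · [kg] · [1/m]
Adding exponents of each base unit: kg: 1, m: 2, s: -2
SI base units of gravitational potential energy: kg·m²/s²

Answer: kg·m²/s²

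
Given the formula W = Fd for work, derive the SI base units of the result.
Units of each symbol in W = Fd:
  F (force): kg·m/s²
  d (displacement): m

Multiplying the contributions: [kg·m/s²] · [m]
Adding exponents of each base unit: kg: 1, m: 2, s: -2
SI base units of work: kg·m²/s²

Answer: kg·m²/s²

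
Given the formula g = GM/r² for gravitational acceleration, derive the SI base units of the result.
Units of each symbol in g = GM/r²:
  G (gravitational constant): m³/(kg·s²)
  M (mass): kg
  r (distance): m  → to the power 2 in the denominator, contributes 1/m²

Multiplying the contributions: [m³/(kg·s²)] · [kg] · [1/m²]
Adding exponents of each base unit: m: 1, s: -2
SI base units of gravitational acceleration: m/s²

Answer: m/s²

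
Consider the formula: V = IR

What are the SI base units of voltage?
Units of each symbol in V = IR:
  I (current): A
  R (resistance, in ohms): kg·m²/(s³·A²)

Multiplying the contributions: [A] · [kg·m²/(s³·A²)]
Adding exponents of each base unit: kg: 1, m: 2, s: -3, A: -1
SI base units of voltage: kg·m²/(s³·A)

Answer: kg·m²/(s³·A)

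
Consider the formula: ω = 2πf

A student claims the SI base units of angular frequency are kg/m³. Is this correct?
Units of each symbol in ω = 2πf:
  f (frequency): 1/s
  The factor 2π is dimensionless.

Multiplying the contributions: [1/s]
Adding exponents of each base unit: s: -1
SI base units of angular frequency: 1/s

The claimed units kg/m³ (exponents kg: 1, m: -3) do not match the derived units 1/s (exponents s: -1), so the claim is incorrect.

Answer: No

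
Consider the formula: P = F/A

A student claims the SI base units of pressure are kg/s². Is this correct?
Units of each symbol in P = F/A:
  F (force): kg·m/s²
  A (area): m²  → in the denominator, contributes 1/m²

Multiplying the contributions: [kg·m/s²] · [1/m²]
Adding exponents of each base unit: kg: 1, m: -1, s: -2
SI base units of pressure: kg/(m·s²)

The claimed units kg/s² (exponents kg: 1, s: -2) do not match the derived units kg/(m·s²) (exponents kg: 1, m: -1, s: -2), so the claim is incorrect.

Answer: No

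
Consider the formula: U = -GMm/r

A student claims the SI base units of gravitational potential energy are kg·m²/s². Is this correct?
Units of each symbol in U = -GMm/r:
  G (gravitational constant): m³/(kg·s²)
  M (mass): kg
  m (mass): kg
  r (distance): m  → in the denominator, contributes 1/m
  The minus sign does not affect the units.

Multiplying the contributions: [m³/(kg·s²)] · [kg] · [kg] · [1/m]
Adding exponents of each base unit: kg: 1, m: 2, s: -2
SI base units of gravitational potential energy: kg·m²/s²

The claimed units kg·m²/s² match the derived units, so the claim is correct.

Answer: Yes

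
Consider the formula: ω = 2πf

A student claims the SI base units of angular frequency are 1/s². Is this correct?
Units of each symbol in ω = 2πf:
  f (frequency): 1/s
  The factor 2π is dimensionless.

Multiplying the contributions: [1/s]
Adding exponents of each base unit: s: -1
SI base units of angular frequency: 1/s

The claimed units 1/s² (exponents s: -2) do not match the derived units 1/s (exponents s: -1), so the claim is incorrect.

Answer: No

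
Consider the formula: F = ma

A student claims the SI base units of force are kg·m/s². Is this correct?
Units of each symbol in F = ma:
  m (mass): kg
  a (acceleration): m/s²

Multiplying the contributions: [kg] · [m/s²]
Adding exponents of each base unit: kg: 1, m: 1, s: -2
SI base units of force: kg·m/s²

The claimed units kg·m/s² match the derived units, so the claim is correct.

Answer: Yes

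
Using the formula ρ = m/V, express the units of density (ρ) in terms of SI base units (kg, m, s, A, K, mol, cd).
Units of each symbol in ρ = m/V:
  m (mass): kg
  V (volume): m³  → in the denominator, contributes 1/m³

Multiplying the contributions: [kg] · [1/m³]
Adding exponents of each base unit: kg: 1, m: -3
SI base units of density: kg/m³

Answer: kg/m³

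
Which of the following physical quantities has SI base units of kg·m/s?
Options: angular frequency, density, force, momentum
Checking the SI base units of each option:
  angular frequency (ω = 2πf): 1/s  ✗
  density (ρ = m/V): kg/m³  ✗
  force (F = ma): kg·m/s²  ✗
  momentum (p = mv): kg·m/s  ✓ matches

Only momentum has units kg·m/s.

Answer: momentum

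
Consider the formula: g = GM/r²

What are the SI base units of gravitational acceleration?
Units of each symbol in g = GM/r²:
  G (gravitational constant): m³/(kg·s²)
  M (mass): kg
  r (distance): m  → to the power 2 in the denominator, contributes 1/m²

Multiplying the contributions: [m³/(kg·s²)] · [kg] · [1/m²]
Adding exponents of each base unit: m: 1, s: -2
SI base units of gravitational acceleration: m/s²

Answer: m/s²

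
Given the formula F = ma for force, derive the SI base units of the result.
Units of each symbol in F = ma:
  m (mass): kg
  a (acceleration): m/s²

Multiplying the contributions: [kg] · [m/s²]
Adding exponents of each base unit: kg: 1, m: 1, s: -2
SI base units of force: kg·m/s²

Answer: kg·m/s²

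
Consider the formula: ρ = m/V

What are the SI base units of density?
Units of each symbol in ρ = m/V:
  m (mass): kg
  V (volume): m³  → in the denominator, contributes 1/m³

Multiplying the contributions: [kg] · [1/m³]
Adding exponents of each base unit: kg: 1, m: -3
SI base units of density: kg/m³

Answer: kg/m³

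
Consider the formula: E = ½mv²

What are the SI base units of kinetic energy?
Units of each symbol in E = ½mv²:
  m (mass): kg
  v (speed): m/s  → to the power 2, contributes m²/s²
  The factor ½ is dimensionless.

Multiplying the contributions: [kg] · [m²/s²]
Adding exponents of each base unit: kg: 1, m: 2, s: -2
SI base units of kinetic energy: kg·m²/s²

Answer: kg·m²/s²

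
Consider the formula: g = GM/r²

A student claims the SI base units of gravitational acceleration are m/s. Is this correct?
Units of each symbol in g = GM/r²:
  G (gravitational constant): m³/(kg·s²)
  M (mass): kg
  r (distance): m  → to the power 2 in the denominator, contributes 1/m²

Multiplying the contributions: [m³/(kg·s²)] · [kg] · [1/m²]
Adding exponents of each base unit: m: 1, s: -2
SI base units of gravitational acceleration: m/s²

The claimed units m/s (exponents m: 1, s: -1) do not match the derived units m/s² (exponents m: 1, s: -2), so the claim is incorrect.

Answer: No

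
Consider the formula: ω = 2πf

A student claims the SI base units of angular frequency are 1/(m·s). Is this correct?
Units of each symbol in ω = 2πf:
  f (frequency): 1/s
  The factor 2π is dimensionless.

Multiplying the contributions: [1/s]
Adding exponents of each base unit: s: -1
SI base units of angular frequency: 1/s

The claimed units 1/(m·s) (exponents m: -1, s: -1) do not match the derived units 1/s (exponents s: -1), so the claim is incorrect.

Answer: No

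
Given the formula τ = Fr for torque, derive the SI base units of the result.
Units of each symbol in τ = Fr:
  F (force): kg·m/s²
  r (lever arm): m

Multiplying the contributions: [kg·m/s²] · [m]
Adding exponents of each base unit: kg: 1, m: 2, s: -2
SI base units of torque: kg·m²/s²

Answer: kg·m²/s²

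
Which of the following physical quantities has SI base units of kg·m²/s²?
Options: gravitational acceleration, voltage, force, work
Checking the SI base units of each option:
  gravitational acceleration (g = GM/r²): m/s²  ✗
  voltage (V = IR): kg·m²/(s³·A)  ✗
  force (F = ma): kg·m/s²  ✗
  work (W = Fd): kg·m²/s²  ✓ matches

Only work has units kg·m²/s².

Answer: work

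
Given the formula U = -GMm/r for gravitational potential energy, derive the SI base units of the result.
Units of each symbol in U = -GMm/r:
  G (gravitational constant): m³/(kg·s²)
  M (mass): kg
  m (mass): kg
  r (distance): m  → in the denominator, contributes 1/m
  The minus sign does not affect the units.

Multiplying the contributions: [m³/(kg·s²)] · [kg] · [kg] · [1/m]
Adding exponents of each base unit: kg: 1, m: 2, s: -2
SI base units of gravitational potential energy: kg·m²/s²

Answer: kg·m²/s²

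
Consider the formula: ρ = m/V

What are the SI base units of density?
Units of each symbol in ρ = m/V:
  m (mass): kg
  V (volume): m³  → in the denominator, contributes 1/m³

Multiplying the contributions: [kg] · [1/m³]
Adding exponents of each base unit: kg: 1, m: -3
SI base units of density: kg/m³

Answer: kg/m³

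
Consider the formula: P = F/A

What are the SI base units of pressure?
Units of each symbol in P = F/A:
  F (force): kg·m/s²
  A (area): m²  → in the denominator, contributes 1/m²

Multiplying the contributions: [kg·m/s²] · [1/m²]
Adding exponents of each base unit: kg: 1, m: -1, s: -2
SI base units of pressure: kg/(m·s²)

Answer: kg/(m·s²)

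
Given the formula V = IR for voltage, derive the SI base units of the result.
Units of each symbol in V = IR:
  I (current): A
  R (resistance, in ohms): kg·m²/(s³·A²)

Multiplying the contributions: [A] · [kg·m²/(s³·A²)]
Adding exponents of each base unit: kg: 1, m: 2, s: -3, A: -1
SI base units of voltage: kg·m²/(s³·A)

Answer: kg·m²/(s³·A)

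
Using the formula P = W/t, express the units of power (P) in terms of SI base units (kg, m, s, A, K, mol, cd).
Units of each symbol in P = W/t:
  W (work): kg·m²/s²
  t (time): s  → in the denominator, contributes 1/s

Multiplying the contributions: [kg·m²/s²] · [1/s]
Adding exponents of each base unit: kg: 1, m: 2, s: -3
SI base units of power: kg·m²/s³

Answer: kg·m²/s³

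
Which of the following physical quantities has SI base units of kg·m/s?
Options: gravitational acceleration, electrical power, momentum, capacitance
Checking the SI base units of each option:
  gravitational acceleration (g = GM/r²): m/s²  ✗
  electrical power (P = IV): kg·m²/s³  ✗
  momentum (p = mv): kg·m/s  ✓ matches
  capacitance (C = Q/V): s⁴·A²/(kg·m²)  ✗

Only momentum has units kg·m/s.

Answer: momentum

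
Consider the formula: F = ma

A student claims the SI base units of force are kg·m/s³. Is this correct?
Units of each symbol in F = ma:
  m (mass): kg
  a (acceleration): m/s²

Multiplying the contributions: [kg] · [m/s²]
Adding exponents of each base unit: kg: 1, m: 1, s: -2
SI base units of force: kg·m/s²

The claimed units kg·m/s³ (exponents kg: 1, m: 1, s: -3) do not match the derived units kg·m/s² (exponents kg: 1, m: 1, s: -2), so the claim is incorrect.

Answer: No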